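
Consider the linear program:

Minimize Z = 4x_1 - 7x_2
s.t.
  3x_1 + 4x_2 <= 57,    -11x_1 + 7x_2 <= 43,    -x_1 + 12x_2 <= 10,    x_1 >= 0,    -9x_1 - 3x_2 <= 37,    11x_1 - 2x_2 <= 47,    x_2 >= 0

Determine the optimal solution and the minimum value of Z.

Extreme points and Z = 4x_1 - 7x_2:
  (0, 5/6) → Z = -35/6
  (292/65, 157/130) → Z = 1237/130
  (0, 0) → Z = 0
  (47/11, 0) → Z = 188/11

The optimum lies where -x_1 + 12x_2 = 10 and x_1 = 0.
Solving simultaneously gives x_1 = 0, x_2 = 5/6.

x_1 = 0, x_2 = 5/6, minimum Z = -35/6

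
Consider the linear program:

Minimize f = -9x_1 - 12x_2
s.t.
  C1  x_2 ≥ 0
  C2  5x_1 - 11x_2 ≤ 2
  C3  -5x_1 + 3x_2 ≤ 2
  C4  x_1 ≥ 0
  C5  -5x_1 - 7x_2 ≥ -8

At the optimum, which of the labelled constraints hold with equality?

Vertices and f = -9x_1 - 12x_2:
  (2/5, 0) → f = -18/5
  (0, 0) → f = 0
  (17/15, 1/3) → f = -71/5
  (0, 2/3) → f = -8
  (1/5, 1) → f = -69/5

The minimum is at (17/15, 1/3). Substituting into each constraint, equality holds for C2 and C5; the remaining constraints have slack.

C2 and C5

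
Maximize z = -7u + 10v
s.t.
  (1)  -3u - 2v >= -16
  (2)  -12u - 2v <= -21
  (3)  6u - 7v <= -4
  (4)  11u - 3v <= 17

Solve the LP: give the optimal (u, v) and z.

u = 5/9, v = 43/6, maximum z = 610/9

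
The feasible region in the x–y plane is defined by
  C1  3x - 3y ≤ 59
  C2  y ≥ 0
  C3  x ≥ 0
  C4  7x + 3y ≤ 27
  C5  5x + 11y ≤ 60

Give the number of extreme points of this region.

The feasible vertices (each the meet of two boundaries and inside every other half-plane) are:
  (0, 0)
  (27/7, 0)
  (0, 60/11)
  (117/62, 285/62)

4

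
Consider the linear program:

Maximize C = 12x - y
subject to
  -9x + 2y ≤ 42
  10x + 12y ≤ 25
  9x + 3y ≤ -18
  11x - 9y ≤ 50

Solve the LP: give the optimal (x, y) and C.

x = -2/19, y = -108/19, maximum C = 84/19

Feasible corners and C = 12x - y:
  (-18/5, 24/5) → C = -48
  (-478/59, -912/59) → C = -4824/59
  (-2/19, -108/19) → C = 84/19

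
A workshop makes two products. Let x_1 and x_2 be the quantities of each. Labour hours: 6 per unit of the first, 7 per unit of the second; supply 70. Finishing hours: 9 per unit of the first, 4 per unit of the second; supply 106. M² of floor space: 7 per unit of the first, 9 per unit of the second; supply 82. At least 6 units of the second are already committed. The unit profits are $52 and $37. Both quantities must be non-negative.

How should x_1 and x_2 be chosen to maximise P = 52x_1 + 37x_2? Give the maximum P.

Extreme points and P = 52x_1 + 37x_2:
  (0, 82/9) → P = 3034/9
  (0, 6) → P = 222
  (4, 6) → P = 430

The binding constraints are 7x_1 + 9x_2 = 82 and x_2 = 6.
Solving simultaneously gives x_1 = 4, x_2 = 6.

x_1 = 4, x_2 = 6, maximum P = 430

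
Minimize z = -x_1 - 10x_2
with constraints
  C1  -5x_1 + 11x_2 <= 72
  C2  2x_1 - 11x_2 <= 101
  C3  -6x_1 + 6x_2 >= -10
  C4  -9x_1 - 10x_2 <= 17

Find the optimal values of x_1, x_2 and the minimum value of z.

Vertices and z = -x_1 - 10x_2:
  (271/18, 241/18) → z = -2681/18
  (-907/149, 563/149) → z = -4723/149
  (-1/57, -32/19) → z = 961/57

The binding constraints are -5x_1 + 11x_2 = 72 and -6x_1 + 6x_2 = -10.
Solving simultaneously gives x_1 = 271/18, x_2 = 241/18.

x_1 = 271/18, x_2 = 241/18, minimum z = -2681/18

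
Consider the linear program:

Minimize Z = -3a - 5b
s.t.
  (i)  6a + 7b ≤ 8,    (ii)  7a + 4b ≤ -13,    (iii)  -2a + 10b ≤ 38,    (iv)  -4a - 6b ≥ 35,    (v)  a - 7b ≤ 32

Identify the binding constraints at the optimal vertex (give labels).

(iii) and (iv)

Extreme points and Z = -3a - 5b:
  (-289/26, 41/26) → Z = 331/13
  (-293/2, -51/2) → Z = 567
  (-53/34, -163/34) → Z = 487/17

The minimum is at (-289/26, 41/26). Substituting into each constraint, equality holds for (iii) and (iv); the remaining constraints have slack.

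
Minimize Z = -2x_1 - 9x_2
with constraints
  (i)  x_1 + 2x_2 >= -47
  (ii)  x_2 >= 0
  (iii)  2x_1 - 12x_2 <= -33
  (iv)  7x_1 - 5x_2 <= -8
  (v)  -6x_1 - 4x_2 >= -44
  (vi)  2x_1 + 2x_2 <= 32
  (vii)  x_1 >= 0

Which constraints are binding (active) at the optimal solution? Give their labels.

(v) and (vii)

Extreme points and Z = -2x_1 - 9x_2:
  (69/74, 215/74) → Z = -2073/74
  (0, 11/4) → Z = -99/4
  (94/29, 178/29) → Z = -1790/29
  (0, 11) → Z = -99

The minimum is at (0, 11). Substituting into each constraint, equality holds for (v) and (vii); the remaining constraints have slack.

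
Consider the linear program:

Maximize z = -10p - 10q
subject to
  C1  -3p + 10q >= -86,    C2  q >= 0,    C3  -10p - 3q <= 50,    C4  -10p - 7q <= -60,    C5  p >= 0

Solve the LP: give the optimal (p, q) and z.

p = 6, q = 0, maximum z = -60

The feasible region is unbounded (it extends along (0, 1), (10, 3)), but z strictly decreases along every unbounded feasible direction, so there is no improving ray and the maximum is attained at a vertex.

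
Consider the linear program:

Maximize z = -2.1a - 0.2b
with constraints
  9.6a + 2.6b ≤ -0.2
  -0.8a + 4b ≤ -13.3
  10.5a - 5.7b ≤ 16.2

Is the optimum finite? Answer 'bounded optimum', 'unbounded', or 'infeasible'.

unbounded

From the feasible point (-367/1248, -4223/1248), moving in the direction (-4, -0.8) keeps every constraint satisfied while z increases without bound.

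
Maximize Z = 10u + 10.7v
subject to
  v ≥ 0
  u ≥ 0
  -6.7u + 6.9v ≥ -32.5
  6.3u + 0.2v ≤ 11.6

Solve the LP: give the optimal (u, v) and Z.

u = 0, v = 58, maximum Z = 620.6

The binding constraints are u = 0 and 6.3u + 0.2v = 11.6.
Solving simultaneously gives u = 0, v = 58.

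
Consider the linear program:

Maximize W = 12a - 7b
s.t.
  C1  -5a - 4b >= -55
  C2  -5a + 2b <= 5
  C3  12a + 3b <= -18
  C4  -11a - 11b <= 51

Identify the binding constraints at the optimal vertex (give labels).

C3 and C4

Extreme points and W = 12a - 7b:
  (-17/13, -10/13) → W = -134/13
  (-157/77, -200/77) → W = -44/7
  (-5/11, -46/11) → W = 262/11

The maximum is at (-5/11, -46/11). Substituting into each constraint, equality holds for C3 and C4; the remaining constraints have slack.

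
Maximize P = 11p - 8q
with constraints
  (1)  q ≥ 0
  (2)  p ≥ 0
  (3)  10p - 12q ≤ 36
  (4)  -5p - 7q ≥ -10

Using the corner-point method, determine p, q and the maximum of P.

p = 2, q = 0, maximum P = 22

Vertices and P = 11p - 8q:
  (0, 0) → P = 0
  (2, 0) → P = 22
  (0, 10/7) → P = -80/7

At the optimal vertex, q = 0 and -5p - 7q = -10.
Solving simultaneously gives p = 2, q = 0.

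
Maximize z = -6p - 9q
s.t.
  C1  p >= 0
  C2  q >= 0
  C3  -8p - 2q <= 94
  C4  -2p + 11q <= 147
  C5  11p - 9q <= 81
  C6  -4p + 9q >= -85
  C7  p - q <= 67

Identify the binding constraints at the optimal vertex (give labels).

C1 and C2

Corner points and z = -6p - 9q:
  (0, 0) → z = 0
  (0, 147/11) → z = -1323/11
  (81/11, 0) → z = -486/11
  (2214/103, 1779/103) → z = -29295/103

The maximum is at (0, 0). Substituting into each constraint, equality holds for C1 and C2; the remaining constraints have slack.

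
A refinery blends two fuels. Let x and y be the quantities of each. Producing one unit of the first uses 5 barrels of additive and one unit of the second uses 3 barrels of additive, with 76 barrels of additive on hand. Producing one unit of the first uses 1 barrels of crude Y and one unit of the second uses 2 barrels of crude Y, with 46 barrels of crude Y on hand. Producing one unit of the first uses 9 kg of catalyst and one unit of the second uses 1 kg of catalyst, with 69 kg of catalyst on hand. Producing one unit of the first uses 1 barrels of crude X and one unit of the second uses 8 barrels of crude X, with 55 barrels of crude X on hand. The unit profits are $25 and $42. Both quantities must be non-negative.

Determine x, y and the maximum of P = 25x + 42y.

x = 7, y = 6, maximum P = 427

Extreme points and P = 25x + 42y:
  (0, 0) → P = 0
  (0, 55/8) → P = 1155/4
  (23/3, 0) → P = 575/3
  (7, 6) → P = 427

The optimum lies where 9x + y = 69 and x + 8y = 55.
Solving simultaneously gives x = 7, y = 6.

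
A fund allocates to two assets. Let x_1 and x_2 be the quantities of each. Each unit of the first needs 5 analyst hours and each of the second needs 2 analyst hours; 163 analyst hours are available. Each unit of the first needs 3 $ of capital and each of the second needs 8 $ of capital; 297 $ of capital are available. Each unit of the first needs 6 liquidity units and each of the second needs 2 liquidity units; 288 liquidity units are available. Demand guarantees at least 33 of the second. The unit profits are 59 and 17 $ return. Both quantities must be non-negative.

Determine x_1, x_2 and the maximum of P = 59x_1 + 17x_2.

At the optimal vertex, 3x_1 + 8x_2 = 297 and x_2 = 33.
Solving simultaneously gives x_1 = 11, x_2 = 33.

x_1 = 11, x_2 = 33, maximum P = 1210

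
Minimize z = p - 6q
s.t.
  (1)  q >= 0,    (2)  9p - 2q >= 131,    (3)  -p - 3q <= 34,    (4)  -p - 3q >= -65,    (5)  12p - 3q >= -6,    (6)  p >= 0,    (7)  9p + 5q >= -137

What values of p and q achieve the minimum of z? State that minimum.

Feasible corners and z = p - 6q:
  (131/9, 0) → z = 131/9
  (65, 0) → z = 65
  (523/29, 454/29) → z = -2201/29

The optimum lies where 9p - 2q = 131 and -p - 3q = -65.
Solving simultaneously gives p = 523/29, q = 454/29.

p = 523/29, q = 454/29, minimum z = -2201/29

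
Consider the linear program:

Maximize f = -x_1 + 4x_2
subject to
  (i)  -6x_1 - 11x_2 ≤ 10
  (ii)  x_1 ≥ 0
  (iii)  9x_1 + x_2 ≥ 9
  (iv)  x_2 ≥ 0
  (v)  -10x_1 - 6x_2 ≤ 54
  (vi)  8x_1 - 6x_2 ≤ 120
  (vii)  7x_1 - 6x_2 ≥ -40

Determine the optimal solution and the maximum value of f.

x_1 = 160, x_2 = 580/3, maximum f = 1840/3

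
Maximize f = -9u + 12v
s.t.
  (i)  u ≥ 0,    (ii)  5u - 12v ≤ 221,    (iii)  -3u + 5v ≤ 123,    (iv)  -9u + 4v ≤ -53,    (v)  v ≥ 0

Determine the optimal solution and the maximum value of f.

Feasible corners and f = -9u + 12v:
  (221/5, 0) → f = -1989/5
  (757/33, 422/11) → f = 2793/11
  (53/9, 0) → f = -53
The feasible region is unbounded (it extends along (5, 3), (12, 5)), but f strictly decreases along every unbounded feasible direction, so there is no improving ray and the maximum is attained at a vertex.

u = 757/33, v = 422/11, maximum f = 2793/11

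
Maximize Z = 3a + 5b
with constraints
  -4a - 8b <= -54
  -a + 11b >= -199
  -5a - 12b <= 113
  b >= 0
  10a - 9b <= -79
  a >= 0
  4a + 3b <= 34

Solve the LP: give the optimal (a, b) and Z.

Extreme points and Z = 3a + 5b:
  (0, 79/9) → Z = 395/9
  (23/22, 328/33) → Z = 317/6
  (0, 34/3) → Z = 170/3

At the optimal vertex, a = 0 and 4a + 3b = 34.
Solving simultaneously gives a = 0, b = 34/3.

a = 0, b = 34/3, maximum Z = 170/3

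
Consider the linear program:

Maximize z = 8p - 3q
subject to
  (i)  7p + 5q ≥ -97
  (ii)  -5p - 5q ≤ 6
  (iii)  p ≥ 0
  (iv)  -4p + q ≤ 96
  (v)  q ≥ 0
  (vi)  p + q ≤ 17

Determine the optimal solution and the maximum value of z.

p = 17, q = 0, maximum z = 136

Extreme points and z = 8p - 3q:
  (0, 0) → z = 0
  (0, 17) → z = -51
  (17, 0) → z = 136

At the optimal vertex, q = 0 and p + q = 17.
Solving simultaneously gives p = 17, q = 0.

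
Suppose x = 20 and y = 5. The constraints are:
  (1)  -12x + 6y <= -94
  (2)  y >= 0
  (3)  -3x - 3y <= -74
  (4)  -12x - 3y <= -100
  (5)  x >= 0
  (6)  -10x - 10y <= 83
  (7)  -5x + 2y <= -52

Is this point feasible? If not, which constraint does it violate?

(1): -210 ≤ -94 ✓
(2): 5 ≥ 0 ✓
(3): -75 ≤ -74 ✓
(4): -255 ≤ -100 ✓
(5): 20 ≥ 0 ✓
(6): -250 ≤ 83 ✓
(7): -90 ≤ -52 ✓

feasible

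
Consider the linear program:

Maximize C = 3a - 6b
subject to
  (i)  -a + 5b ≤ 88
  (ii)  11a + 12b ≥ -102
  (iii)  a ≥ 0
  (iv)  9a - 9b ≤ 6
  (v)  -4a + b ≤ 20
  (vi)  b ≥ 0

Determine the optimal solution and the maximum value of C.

a = 2/3, b = 0, maximum C = 2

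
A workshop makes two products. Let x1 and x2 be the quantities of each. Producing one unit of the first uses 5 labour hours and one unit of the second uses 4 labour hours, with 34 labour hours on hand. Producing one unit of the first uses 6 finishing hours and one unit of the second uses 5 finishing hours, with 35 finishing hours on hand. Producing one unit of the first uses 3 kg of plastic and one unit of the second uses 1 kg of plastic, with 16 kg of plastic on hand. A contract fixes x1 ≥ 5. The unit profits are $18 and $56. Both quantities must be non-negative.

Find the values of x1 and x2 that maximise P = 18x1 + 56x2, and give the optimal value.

x1 = 5, x2 = 1, maximum P = 146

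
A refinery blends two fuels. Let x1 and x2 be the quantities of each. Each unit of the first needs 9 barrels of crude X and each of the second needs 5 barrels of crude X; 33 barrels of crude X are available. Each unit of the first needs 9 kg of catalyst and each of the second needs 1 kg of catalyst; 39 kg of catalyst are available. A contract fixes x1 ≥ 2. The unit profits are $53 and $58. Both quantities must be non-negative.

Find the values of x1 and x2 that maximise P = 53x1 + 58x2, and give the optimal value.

Feasible corners and P = 53x1 + 58x2:
  (11/3, 0) → P = 583/3
  (2, 0) → P = 106
  (2, 3) → P = 280

x1 = 2, x2 = 3, maximum P = 280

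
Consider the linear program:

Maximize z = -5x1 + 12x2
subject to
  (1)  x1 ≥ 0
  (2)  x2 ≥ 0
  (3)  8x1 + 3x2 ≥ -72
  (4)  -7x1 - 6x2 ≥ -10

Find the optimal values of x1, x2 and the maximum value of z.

x1 = 0, x2 = 5/3, maximum z = 20

Feasible corners and z = -5x1 + 12x2:
  (0, 0) → z = 0
  (0, 5/3) → z = 20
  (10/7, 0) → z = -50/7

At the optimal vertex, x1 = 0 and -7x1 - 6x2 = -10.
Solving simultaneously gives x1 = 0, x2 = 5/3.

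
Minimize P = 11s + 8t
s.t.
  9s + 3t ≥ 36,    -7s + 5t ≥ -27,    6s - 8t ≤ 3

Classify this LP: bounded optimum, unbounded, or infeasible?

Corner points and P = 11s + 8t:
  (33/10, 21/10) → P = 531/10
  (201/26, 141/26) → P = 3339/26
The feasible region has finitely many vertices and no improving ray; the minimum is 531/10 at (33/10, 21/10).

bounded optimum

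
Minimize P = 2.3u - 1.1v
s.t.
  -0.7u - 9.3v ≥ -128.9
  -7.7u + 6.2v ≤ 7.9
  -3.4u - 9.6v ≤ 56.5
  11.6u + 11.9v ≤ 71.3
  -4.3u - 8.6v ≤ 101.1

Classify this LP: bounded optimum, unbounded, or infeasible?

bounded optimum

Extreme points and P = 2.3u - 1.1v:
  (-21307/4750, -40819/9500) → P = -531113/95000
  (6961/3271, 12813/3271) → P = 1916/3271
  (135683/7090, -44891/3545) → P = 4108311/70900
The feasible region has finitely many vertices and no improving ray; the minimum is -531113/95000 at (-21307/4750, -40819/9500).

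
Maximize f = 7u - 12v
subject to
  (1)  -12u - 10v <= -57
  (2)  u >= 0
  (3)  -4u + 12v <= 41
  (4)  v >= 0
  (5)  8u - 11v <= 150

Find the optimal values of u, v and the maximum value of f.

u = 75/4, v = 0, maximum f = 525/4

Corner points and f = 7u - 12v:
  (137/92, 90/23) → f = -3361/92
  (19/4, 0) → f = 133/4
  (2251/52, 232/13) → f = 4621/52
  (75/4, 0) → f = 525/4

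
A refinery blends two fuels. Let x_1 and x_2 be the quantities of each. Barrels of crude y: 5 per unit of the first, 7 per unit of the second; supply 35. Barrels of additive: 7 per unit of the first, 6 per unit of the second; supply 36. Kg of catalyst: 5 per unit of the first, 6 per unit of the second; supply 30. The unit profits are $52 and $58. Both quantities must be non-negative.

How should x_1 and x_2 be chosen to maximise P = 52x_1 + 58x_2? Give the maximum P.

x_1 = 3, x_2 = 5/2, maximum P = 301

Vertices and P = 52x_1 + 58x_2:
  (0, 0) → P = 0
  (0, 5) → P = 290
  (36/7, 0) → P = 1872/7
  (3, 5/2) → P = 301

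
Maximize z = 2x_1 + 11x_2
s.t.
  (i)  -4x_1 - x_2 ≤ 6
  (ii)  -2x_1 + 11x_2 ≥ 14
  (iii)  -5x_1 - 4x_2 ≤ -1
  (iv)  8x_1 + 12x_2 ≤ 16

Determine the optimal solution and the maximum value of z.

x_1 = -13/7, x_2 = 18/7, maximum z = 172/7

Corner points and z = 2x_1 + 11x_2:
  (-5/7, 8/7) → z = 78/7
  (1/14, 9/7) → z = 100/7
  (-13/7, 18/7) → z = 172/7

At the optimal vertex, -5x_1 - 4x_2 = -1 and 8x_1 + 12x_2 = 16.
Solving simultaneously gives x_1 = -13/7, x_2 = 18/7.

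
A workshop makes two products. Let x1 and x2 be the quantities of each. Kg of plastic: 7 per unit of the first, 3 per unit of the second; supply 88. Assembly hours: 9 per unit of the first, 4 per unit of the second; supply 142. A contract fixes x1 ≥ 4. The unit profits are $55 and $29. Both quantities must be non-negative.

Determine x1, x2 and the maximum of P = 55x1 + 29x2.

x1 = 4, x2 = 20, maximum P = 800

At the optimal vertex, 7x1 + 3x2 = 88 and x1 = 4.
Solving simultaneously gives x1 = 4, x2 = 20.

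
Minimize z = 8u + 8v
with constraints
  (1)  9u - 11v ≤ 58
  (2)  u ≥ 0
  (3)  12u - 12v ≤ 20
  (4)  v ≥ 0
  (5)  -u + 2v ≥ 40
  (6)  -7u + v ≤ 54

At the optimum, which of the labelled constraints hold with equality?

(2) and (5)

Extreme points and z = 8u + 8v:
  (0, 20) → z = 160
  (0, 54) → z = 432
  (130/3, 125/3) → z = 680
The feasible region is unbounded (it extends along (1, 7), (1, 1)), but z strictly increases along every unbounded feasible direction, so there is no improving ray and the minimum is attained at a vertex.

The minimum is at (0, 20). Substituting into each constraint, equality holds for (2) and (5); the remaining constraints have slack.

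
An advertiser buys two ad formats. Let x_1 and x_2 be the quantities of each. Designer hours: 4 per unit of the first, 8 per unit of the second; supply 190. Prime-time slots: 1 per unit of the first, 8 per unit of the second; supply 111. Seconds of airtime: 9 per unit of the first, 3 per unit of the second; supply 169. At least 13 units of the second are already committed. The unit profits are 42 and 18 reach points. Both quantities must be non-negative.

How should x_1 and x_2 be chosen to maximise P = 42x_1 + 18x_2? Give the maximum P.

The optimum lies where x_1 + 8x_2 = 111 and x_2 = 13.
Solving simultaneously gives x_1 = 7, x_2 = 13.

x_1 = 7, x_2 = 13, maximum P = 528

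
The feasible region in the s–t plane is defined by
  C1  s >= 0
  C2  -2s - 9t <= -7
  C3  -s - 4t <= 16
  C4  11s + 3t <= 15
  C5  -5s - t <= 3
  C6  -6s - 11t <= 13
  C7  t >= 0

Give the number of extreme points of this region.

3

Pairwise boundary intersections that survive every other constraint:
  (0, 7/9)
  (0, 5)
  (38/31, 47/93)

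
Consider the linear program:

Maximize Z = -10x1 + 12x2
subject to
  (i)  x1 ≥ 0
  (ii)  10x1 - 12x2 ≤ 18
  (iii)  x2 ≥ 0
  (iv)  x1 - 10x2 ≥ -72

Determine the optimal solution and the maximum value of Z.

x1 = 0, x2 = 36/5, maximum Z = 432/5

The optimum lies where x1 = 0 and x1 - 10x2 = -72.
Solving simultaneously gives x1 = 0, x2 = 36/5.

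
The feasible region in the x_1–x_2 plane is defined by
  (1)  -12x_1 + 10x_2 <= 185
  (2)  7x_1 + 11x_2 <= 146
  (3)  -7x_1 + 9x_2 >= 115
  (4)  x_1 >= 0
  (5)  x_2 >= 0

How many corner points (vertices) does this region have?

3

Intersecting each pair of boundary lines and keeping only the points that satisfy every inequality leaves:
  (7/20, 261/20)
  (0, 146/11)
  (0, 115/9)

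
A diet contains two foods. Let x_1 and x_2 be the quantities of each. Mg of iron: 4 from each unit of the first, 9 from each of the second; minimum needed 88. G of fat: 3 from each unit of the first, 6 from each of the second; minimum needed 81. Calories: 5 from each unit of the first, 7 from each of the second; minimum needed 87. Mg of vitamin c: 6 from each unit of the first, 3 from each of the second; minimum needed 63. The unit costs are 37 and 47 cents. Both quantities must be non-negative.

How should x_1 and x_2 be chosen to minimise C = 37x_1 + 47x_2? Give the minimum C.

Corner points and C = 37x_1 + 47x_2:
  (0, 21) → C = 987
  (27, 0) → C = 999
  (5, 11) → C = 702
The feasible region is unbounded (it extends along (0, 1), (1, 0)), but C strictly increases along every unbounded feasible direction, so there is no improving ray and the minimum is attained at a vertex.

At the optimal vertex, 3x_1 + 6x_2 = 81 and 6x_1 + 3x_2 = 63.
Solving simultaneously gives x_1 = 5, x_2 = 11.

x_1 = 5, x_2 = 11, minimum C = 702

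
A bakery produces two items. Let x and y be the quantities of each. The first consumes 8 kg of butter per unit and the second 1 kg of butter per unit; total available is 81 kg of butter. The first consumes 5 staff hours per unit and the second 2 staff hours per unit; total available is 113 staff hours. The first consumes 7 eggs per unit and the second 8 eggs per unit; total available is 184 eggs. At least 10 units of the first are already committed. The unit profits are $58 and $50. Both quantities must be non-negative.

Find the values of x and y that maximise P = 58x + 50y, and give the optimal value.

Corner points and P = 58x + 50y:
  (81/8, 0) → P = 2349/4
  (10, 0) → P = 580
  (10, 1) → P = 630

The optimum lies where 8x + y = 81 and x = 10.
Solving simultaneously gives x = 10, y = 1.

x = 10, y = 1, maximum P = 630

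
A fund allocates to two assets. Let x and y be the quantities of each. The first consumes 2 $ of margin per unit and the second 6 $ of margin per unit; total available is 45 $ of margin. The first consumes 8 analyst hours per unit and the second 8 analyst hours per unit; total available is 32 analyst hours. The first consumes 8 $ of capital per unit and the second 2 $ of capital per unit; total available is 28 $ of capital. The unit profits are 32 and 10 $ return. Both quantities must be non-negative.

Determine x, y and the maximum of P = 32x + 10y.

Corner points and P = 32x + 10y:
  (0, 0) → P = 0
  (0, 4) → P = 40
  (7/2, 0) → P = 112
  (10/3, 2/3) → P = 340/3

The binding constraints are 8x + 8y = 32 and 8x + 2y = 28.
Solving simultaneously gives x = 10/3, y = 2/3.

x = 10/3, y = 2/3, maximum P = 340/3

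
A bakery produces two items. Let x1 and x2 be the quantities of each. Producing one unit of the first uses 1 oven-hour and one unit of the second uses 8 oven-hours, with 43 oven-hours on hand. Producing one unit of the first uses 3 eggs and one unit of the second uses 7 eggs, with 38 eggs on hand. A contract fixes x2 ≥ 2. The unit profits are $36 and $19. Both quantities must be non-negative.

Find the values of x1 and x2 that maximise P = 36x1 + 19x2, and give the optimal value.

x1 = 8, x2 = 2, maximum P = 326

Corner points and P = 36x1 + 19x2:
  (0, 43/8) → P = 817/8
  (0, 2) → P = 38
  (3/17, 91/17) → P = 1837/17
  (8, 2) → P = 326

The binding constraints are 3x1 + 7x2 = 38 and x2 = 2.
Solving simultaneously gives x1 = 8, x2 = 2.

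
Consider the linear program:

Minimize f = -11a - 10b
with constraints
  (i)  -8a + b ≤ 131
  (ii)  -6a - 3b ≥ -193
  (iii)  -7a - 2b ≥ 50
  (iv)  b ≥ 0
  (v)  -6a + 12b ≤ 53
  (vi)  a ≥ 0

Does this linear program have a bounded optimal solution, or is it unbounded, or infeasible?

The boundaries -6a - 3b = -193 and b = 0 meet at (193/6, 0), but that point violates -7a - 2b ≥ 50. Every candidate vertex is excluded by some other constraint, so the feasible region is empty.

infeasible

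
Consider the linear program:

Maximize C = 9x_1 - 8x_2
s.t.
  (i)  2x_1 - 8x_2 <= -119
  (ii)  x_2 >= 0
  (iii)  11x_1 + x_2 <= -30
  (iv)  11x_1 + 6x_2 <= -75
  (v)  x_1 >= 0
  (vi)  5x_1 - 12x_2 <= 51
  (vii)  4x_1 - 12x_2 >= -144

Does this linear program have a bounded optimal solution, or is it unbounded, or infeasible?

infeasible

The boundaries 5x_1 - 12x_2 = 51 and 4x_1 - 12x_2 = -144 meet at (195, 77), but that point violates 11x_1 + x_2 ≤ -30. Every candidate vertex is excluded by some other constraint, so the feasible region is empty.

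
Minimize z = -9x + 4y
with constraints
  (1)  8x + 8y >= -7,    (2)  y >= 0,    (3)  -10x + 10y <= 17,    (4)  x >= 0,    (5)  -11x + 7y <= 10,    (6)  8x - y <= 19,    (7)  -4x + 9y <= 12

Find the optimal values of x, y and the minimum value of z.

Feasible corners and z = -9x + 4y:
  (0, 0) → z = 0
  (19/8, 0) → z = -171/8
  (0, 4/3) → z = 16/3
  (183/68, 43/17) → z = -959/68

The binding constraints are y = 0 and 8x - y = 19.
Solving simultaneously gives x = 19/8, y = 0.

x = 19/8, y = 0, minimum z = -171/8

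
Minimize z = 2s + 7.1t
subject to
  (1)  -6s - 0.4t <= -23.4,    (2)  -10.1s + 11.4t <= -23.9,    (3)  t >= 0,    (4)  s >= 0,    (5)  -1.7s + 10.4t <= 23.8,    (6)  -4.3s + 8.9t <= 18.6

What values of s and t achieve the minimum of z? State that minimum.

Extreme points and z = 2s + 7.1t:
  (6908/1811, 4647/3622) → z = 606257/36220
  (39/10, 0) → z = 39/5
  (25994/4283, 28101/8566) → z = 3034931/85660
The feasible region is unbounded (it extends along (104, 17), (1, 0)), but z strictly increases along every unbounded feasible direction, so there is no improving ray and the minimum is attained at a vertex.

s = 3.9, t = 0, minimum z = 7.8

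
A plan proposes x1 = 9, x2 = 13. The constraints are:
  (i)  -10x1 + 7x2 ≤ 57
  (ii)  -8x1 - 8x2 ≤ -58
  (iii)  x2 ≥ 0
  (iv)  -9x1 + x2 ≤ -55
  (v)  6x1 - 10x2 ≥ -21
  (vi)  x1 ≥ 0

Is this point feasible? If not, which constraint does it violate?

not feasible — violates (v)

Constraint (v): 6x1 - 10x2 = -76, which is not ≥ -21. All other constraints are satisfied.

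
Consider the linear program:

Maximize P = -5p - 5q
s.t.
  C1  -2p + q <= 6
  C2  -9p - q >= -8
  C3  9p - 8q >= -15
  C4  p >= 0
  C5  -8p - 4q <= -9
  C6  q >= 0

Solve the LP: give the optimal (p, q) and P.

Feasible corners and P = -5p - 5q:
  (49/81, 23/9) → P = -1280/81
  (23/28, 17/28) → P = -50/7
  (3/25, 201/100) → P = -213/20

At the optimal vertex, -9p - q = -8 and -8p - 4q = -9.
Solving simultaneously gives p = 23/28, q = 17/28.

p = 23/28, q = 17/28, maximum P = -50/7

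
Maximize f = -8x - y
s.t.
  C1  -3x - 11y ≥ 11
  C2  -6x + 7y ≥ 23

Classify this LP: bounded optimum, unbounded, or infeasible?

From the feasible point (-110/29, 1/29), moving in the direction (-7, -6) keeps every constraint satisfied while f increases without bound.

unbounded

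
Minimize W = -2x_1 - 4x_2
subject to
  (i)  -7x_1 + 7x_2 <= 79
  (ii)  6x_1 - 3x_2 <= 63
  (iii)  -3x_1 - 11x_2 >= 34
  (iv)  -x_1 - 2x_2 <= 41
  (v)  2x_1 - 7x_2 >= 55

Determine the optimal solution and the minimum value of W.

Extreme points and W = -2x_1 - 4x_2:
  (1/5, -103/5) → W = 82
  (23/3, -17/3) → W = 22/3
  (-177/11, -137/11) → W = 82

x_1 = 23/3, x_2 = -17/3, minimum W = 22/3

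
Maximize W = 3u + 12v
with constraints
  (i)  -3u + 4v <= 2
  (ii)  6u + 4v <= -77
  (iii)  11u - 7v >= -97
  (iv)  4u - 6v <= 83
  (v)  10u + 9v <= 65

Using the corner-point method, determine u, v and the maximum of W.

u = -79/9, v = -73/12, maximum W = -298/3

Corner points and W = 3u + 12v:
  (-79/9, -73/12) → W = -298/3
  (-374/23, -269/23) → W = -4350/23
  (-5/2, -31/2) → W = -387/2
  (-1163/38, -1301/38) → W = -19101/38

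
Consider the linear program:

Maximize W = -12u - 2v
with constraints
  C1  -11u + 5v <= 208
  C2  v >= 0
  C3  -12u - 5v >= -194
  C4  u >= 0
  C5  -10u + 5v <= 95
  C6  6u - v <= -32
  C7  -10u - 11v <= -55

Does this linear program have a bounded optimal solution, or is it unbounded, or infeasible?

The boundaries v = 0 and -12u - 5v = -194 meet at (97/6, 0), but that point violates 6u - v ≤ -32. Every candidate vertex is excluded by some other constraint, so the feasible region is empty.

infeasible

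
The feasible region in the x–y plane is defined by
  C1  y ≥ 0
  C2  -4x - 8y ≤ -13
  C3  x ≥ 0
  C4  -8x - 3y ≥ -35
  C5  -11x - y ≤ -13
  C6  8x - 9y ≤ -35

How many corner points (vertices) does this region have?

Intersecting each pair of boundary lines and keeping only the points that satisfy every inequality leaves:
  (4/25, 281/25)
  (35/16, 35/6)
  (82/107, 489/107)

3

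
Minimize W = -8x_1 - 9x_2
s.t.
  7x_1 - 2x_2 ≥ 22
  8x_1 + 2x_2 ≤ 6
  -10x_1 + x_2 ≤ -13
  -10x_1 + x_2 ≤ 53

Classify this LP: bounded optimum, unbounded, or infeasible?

bounded optimum

Feasible corners and W = -8x_1 - 9x_2:
  (28/15, -67/15) → W = 379/15
  (4/13, -129/13) → W = 1129/13
The feasible region has finitely many vertices and no improving ray; the minimum is 379/15 at (28/15, -67/15).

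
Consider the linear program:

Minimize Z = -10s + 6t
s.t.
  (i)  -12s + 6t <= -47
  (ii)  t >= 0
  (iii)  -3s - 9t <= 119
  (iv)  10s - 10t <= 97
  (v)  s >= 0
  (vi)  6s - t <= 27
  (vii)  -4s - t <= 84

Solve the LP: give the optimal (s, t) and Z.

s = 9/2, t = 0, minimum Z = -45

At the optimal vertex, t = 0 and 6s - t = 27.
Solving simultaneously gives s = 9/2, t = 0.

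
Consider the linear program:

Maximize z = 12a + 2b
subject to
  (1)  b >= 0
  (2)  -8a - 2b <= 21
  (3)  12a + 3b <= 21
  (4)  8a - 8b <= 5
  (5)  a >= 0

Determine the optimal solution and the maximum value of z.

a = 61/40, b = 9/10, maximum z = 201/10

At the optimal vertex, 12a + 3b = 21 and 8a - 8b = 5.
Solving simultaneously gives a = 61/40, b = 9/10.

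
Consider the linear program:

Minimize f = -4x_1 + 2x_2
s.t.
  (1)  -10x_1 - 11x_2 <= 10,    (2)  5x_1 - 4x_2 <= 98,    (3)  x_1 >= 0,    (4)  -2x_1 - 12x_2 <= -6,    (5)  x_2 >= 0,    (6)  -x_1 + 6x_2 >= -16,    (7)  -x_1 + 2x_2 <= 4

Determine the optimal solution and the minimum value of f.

x_1 = 106/3, x_2 = 59/3, minimum f = -102

Corner points and f = -4x_1 + 2x_2:
  (262/13, 9/13) → f = -1030/13
  (106/3, 59/3) → f = -102
  (0, 1/2) → f = 1
  (0, 2) → f = 4
  (3, 0) → f = -12
  (16, 0) → f = -64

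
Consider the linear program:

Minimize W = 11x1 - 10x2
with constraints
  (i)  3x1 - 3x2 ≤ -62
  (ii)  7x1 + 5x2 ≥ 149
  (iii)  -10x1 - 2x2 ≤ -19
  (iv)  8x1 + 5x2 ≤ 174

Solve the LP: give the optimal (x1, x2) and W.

x1 = -253/34, x2 = 794/17, minimum W = -18663/34

Feasible corners and W = 11x1 - 10x2:
  (137/36, 881/36) → W = -7303/36
  (212/39, 1018/39) → W = -2616/13
  (-203/36, 1357/36) → W = -15803/36
  (-253/34, 794/17) → W = -18663/34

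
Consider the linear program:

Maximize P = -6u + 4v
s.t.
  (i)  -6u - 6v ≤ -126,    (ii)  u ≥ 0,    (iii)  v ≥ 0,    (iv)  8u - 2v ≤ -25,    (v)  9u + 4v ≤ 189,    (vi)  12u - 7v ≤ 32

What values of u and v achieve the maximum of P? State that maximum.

u = 0, v = 189/4, maximum P = 189

Feasible corners and P = -6u + 4v:
  (0, 21) → P = 84
  (17/10, 193/10) → P = 67
  (0, 189/4) → P = 189
  (139/25, 1737/50) → P = 528/5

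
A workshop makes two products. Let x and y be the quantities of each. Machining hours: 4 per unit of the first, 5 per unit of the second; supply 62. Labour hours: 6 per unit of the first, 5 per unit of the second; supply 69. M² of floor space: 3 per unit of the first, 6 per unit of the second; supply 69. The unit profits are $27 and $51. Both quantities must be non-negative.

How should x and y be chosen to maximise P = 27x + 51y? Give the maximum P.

Feasible corners and P = 27x + 51y:
  (0, 0) → P = 0
  (0, 23/2) → P = 1173/2
  (23/2, 0) → P = 621/2
  (7/2, 48/5) → P = 5841/10
  (3, 10) → P = 591

At the optimal vertex, 4x + 5y = 62 and 3x + 6y = 69.
Solving simultaneously gives x = 3, y = 10.

x = 3, y = 10, maximum P = 591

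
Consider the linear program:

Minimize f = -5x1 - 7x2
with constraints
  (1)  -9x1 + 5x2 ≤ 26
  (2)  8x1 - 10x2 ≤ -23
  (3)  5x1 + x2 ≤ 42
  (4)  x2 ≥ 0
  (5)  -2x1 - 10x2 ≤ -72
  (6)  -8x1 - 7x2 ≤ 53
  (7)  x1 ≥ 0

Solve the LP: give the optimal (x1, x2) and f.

Feasible corners and f = -5x1 - 7x2:
  (92/17, 254/17) → f = -2238/17
  (1, 7) → f = -54
  (397/58, 451/58) → f = -2571/29
  (49/10, 311/50) → f = -1701/25

At the optimal vertex, -9x1 + 5x2 = 26 and 5x1 + x2 = 42.
Solving simultaneously gives x1 = 92/17, x2 = 254/17.

x1 = 92/17, x2 = 254/17, minimum f = -2238/17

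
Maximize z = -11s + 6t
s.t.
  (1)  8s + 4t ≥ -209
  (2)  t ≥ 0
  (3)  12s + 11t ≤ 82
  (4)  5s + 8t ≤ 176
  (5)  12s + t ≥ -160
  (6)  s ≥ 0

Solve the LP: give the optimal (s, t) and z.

s = 0, t = 82/11, maximum z = 492/11

Vertices and z = -11s + 6t:
  (41/6, 0) → z = -451/6
  (0, 0) → z = 0
  (0, 82/11) → z = 492/11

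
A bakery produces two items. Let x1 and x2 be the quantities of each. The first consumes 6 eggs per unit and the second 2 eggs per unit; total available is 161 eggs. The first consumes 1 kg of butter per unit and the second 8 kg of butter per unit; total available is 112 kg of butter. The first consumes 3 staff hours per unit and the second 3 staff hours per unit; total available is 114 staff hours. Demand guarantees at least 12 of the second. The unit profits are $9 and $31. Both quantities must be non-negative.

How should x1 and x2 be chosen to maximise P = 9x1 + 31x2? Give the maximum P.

Extreme points and P = 9x1 + 31x2:
  (0, 14) → P = 434
  (0, 12) → P = 372
  (16, 12) → P = 516

The binding constraints are x1 + 8x2 = 112 and x2 = 12.
Solving simultaneously gives x1 = 16, x2 = 12.

x1 = 16, x2 = 12, maximum P = 516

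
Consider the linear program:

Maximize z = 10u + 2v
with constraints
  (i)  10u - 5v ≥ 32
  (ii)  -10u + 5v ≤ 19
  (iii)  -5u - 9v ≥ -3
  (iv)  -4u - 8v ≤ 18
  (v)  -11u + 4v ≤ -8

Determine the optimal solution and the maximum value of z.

Vertices and z = 10u + 2v:
  (303/115, -26/23) → z = 554/23
  (83/50, -77/25) → z = 261/25
  (93/2, -51/2) → z = 414

u = 93/2, v = -51/2, maximum z = 414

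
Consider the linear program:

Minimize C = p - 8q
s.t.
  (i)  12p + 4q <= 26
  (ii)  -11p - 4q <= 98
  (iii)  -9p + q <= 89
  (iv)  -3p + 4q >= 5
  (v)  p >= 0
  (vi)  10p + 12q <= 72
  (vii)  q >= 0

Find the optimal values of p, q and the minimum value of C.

p = 0, q = 6, minimum C = -48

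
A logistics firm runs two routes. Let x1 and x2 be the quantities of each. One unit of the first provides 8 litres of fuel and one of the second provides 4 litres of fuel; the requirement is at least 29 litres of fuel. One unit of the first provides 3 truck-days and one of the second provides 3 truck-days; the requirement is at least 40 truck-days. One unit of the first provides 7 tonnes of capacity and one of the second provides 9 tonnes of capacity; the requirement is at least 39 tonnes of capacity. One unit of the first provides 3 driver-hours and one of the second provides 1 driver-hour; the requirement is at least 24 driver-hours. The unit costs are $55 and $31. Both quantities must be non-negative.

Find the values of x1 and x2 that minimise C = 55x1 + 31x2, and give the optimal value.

Corner points and C = 55x1 + 31x2:
  (0, 24) → C = 744
  (40/3, 0) → C = 2200/3
  (16/3, 8) → C = 1624/3
The feasible region is unbounded (it extends along (0, 1), (1, 0)), but C strictly increases along every unbounded feasible direction, so there is no improving ray and the minimum is attained at a vertex.

x1 = 16/3, x2 = 8, minimum C = 1624/3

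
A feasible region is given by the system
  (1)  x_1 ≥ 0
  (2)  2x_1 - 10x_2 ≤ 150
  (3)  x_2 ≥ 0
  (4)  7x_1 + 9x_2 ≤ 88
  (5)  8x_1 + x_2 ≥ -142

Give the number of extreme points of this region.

Intersecting each pair of boundary lines and keeping only the points that satisfy every inequality leaves:
  (0, 0)
  (0, 88/9)
  (88/7, 0)

3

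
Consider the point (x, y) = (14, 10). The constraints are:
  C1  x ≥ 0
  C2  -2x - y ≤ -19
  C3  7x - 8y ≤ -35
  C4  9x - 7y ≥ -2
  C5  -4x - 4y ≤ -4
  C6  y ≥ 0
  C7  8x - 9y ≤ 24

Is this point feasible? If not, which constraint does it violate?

not feasible — violates C3

Constraint C3: 7x - 8y = 18, which is not ≤ -35. All other constraints are satisfied.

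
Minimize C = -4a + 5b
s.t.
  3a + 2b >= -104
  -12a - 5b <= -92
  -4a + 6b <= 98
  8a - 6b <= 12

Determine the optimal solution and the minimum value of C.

At the optimal vertex, -12a - 5b = -92 and 8a - 6b = 12.
Solving simultaneously gives a = 153/28, b = 37/7.

a = 153/28, b = 37/7, minimum C = 32/7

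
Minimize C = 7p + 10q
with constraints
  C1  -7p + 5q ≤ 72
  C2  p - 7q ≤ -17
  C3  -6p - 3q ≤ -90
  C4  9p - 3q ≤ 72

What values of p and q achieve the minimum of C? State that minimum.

p = 54/5, q = 42/5, minimum C = 798/5

Feasible corners and C = 7p + 10q:
  (78/17, 354/17) → C = 4086/17
  (24, 48) → C = 648
  (54/5, 42/5) → C = 798/5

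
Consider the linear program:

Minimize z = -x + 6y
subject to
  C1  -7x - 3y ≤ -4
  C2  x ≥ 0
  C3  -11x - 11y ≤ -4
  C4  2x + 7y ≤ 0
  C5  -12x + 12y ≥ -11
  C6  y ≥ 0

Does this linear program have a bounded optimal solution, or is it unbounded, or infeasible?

infeasible

The boundaries -7x - 3y = -4 and x = 0 meet at (0, 4/3), but that point violates 2x + 7y ≤ 0. Every candidate vertex is excluded by some other constraint, so the feasible region is empty.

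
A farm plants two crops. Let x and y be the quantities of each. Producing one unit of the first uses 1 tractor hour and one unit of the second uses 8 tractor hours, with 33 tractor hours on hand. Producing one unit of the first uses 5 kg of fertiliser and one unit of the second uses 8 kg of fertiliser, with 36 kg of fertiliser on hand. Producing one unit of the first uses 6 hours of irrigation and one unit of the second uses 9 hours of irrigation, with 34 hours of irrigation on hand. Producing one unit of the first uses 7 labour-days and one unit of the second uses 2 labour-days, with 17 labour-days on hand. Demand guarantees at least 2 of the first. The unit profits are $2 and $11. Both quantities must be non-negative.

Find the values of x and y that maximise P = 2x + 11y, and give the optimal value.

Extreme points and P = 2x + 11y:
  (17/7, 0) → P = 34/7
  (2, 0) → P = 4
  (2, 3/2) → P = 41/2

The binding constraints are 7x + 2y = 17 and x = 2.
Solving simultaneously gives x = 2, y = 3/2.

x = 2, y = 3/2, maximum P = 41/2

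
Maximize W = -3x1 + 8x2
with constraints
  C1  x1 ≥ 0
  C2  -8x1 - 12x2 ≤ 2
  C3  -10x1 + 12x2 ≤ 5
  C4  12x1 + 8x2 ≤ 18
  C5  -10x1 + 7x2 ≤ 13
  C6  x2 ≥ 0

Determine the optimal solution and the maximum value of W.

x1 = 11/14, x2 = 15/14, maximum W = 87/14

Vertices and W = -3x1 + 8x2:
  (0, 5/12) → W = 10/3
  (0, 0) → W = 0
  (11/14, 15/14) → W = 87/14
  (3/2, 0) → W = -9/2

The binding constraints are -10x1 + 12x2 = 5 and 12x1 + 8x2 = 18.
Solving simultaneously gives x1 = 11/14, x2 = 15/14.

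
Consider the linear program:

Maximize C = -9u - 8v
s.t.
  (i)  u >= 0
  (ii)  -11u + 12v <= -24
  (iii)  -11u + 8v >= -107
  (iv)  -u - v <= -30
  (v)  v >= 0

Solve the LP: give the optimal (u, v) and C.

u = 384/23, v = 306/23, maximum C = -5904/23

Feasible corners and C = -9u - 8v:
  (273/11, 83/4) → C = -4283/11
  (384/23, 306/23) → C = -5904/23
  (347/19, 223/19) → C = -4907/19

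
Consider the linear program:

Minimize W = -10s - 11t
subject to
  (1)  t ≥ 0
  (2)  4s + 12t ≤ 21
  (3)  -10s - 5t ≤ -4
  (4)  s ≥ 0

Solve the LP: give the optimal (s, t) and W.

Feasible corners and W = -10s - 11t:
  (21/4, 0) → W = -105/2
  (2/5, 0) → W = -4
  (0, 7/4) → W = -77/4
  (0, 4/5) → W = -44/5

s = 21/4, t = 0, minimum W = -105/2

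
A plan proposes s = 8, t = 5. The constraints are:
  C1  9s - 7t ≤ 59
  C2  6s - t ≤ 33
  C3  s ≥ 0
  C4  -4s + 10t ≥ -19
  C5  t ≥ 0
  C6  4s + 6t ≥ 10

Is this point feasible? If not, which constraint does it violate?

not feasible — violates C2

Constraint C2: 6s - t = 43, which is not ≤ 33. All other constraints are satisfied.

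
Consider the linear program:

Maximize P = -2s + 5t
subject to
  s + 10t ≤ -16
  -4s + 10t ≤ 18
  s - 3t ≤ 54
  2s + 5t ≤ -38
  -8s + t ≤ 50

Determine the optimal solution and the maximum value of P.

s = -48/7, t = -34/7, maximum P = -74/7

Extreme points and P = -2s + 5t:
  (156/11, -146/11) → P = -1042/11
  (-204/23, -482/23) → P = -2002/23
  (-48/7, -34/7) → P = -74/7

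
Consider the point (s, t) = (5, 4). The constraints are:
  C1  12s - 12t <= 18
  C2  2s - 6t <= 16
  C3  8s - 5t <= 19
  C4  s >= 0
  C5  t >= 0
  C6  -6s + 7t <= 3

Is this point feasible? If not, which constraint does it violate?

not feasible — violates C3

Constraint C3: 8s - 5t = 20, which is not ≤ 19. All other constraints are satisfied.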